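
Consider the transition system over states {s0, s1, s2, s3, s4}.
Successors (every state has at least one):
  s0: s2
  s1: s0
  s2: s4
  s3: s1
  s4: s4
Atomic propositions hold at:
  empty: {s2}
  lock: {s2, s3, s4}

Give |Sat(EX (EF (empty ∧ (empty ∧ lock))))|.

Sat(empty ∧ lock) = {s2}
Sat(empty ∧ (empty ∧ lock)) = {s2}
EF (empty ∧ (empty ∧ lock)): least fixpoint, start Z0 = {s2}, add states with some successor in Z. Z1 = {s0, s2}; Z2 = {s0, s1, s2}; Z3 = {s0, s1, s2, s3}; fixed.
Sat(EF (empty ∧ (empty ∧ lock))) = {s0, s1, s2, s3}
Sat(EX (EF (empty ∧ (empty ∧ lock)))) = {s : some successor in {s0, s1, s2, s3}} = {s0, s1, s3}
|Sat(EX (EF (empty ∧ (empty ∧ lock))))| = |{s0, s1, s3}| = 3.

3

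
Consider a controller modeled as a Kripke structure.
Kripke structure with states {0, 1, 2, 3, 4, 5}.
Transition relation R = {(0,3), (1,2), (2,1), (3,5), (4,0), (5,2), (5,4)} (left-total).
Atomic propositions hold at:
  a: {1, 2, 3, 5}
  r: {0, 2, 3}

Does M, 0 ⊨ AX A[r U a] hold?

A[r U a]: least fixpoint, start Z0 = Sat(a) = {1, 2, 3, 5}, add states in Sat(r) with every successor in Z. Z1 = {0, 1, 2, 3, 5}; fixed.
Sat(A[r U a]) = {0, 1, 2, 3, 5}
Sat(AX A[r U a]) = {s : every successor in {0, 1, 2, 3, 5}} = {0, 1, 2, 3, 4}
0 ∈ Sat(AX A[r U a]) = {0, 1, 2, 3, 4}, so the formula holds at 0.

Yes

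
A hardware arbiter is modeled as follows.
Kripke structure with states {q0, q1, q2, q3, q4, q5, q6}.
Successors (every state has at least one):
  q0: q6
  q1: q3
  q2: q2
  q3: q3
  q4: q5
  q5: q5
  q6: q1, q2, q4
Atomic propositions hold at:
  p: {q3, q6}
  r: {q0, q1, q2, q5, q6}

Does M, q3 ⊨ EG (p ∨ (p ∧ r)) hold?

Yes

Sat(p ∧ r) = {q6}
Sat(p ∨ (p ∧ r)) = {q3, q6}
EG (p ∨ (p ∧ r)): greatest fixpoint, start Z0 = {q3, q6}, keep only states in Sat with some successor in Z. Z1 = {q3}; fixed.
Sat(EG (p ∨ (p ∧ r))) = {q3}
q3 ∈ Sat(EG (p ∨ (p ∧ r))) = {q3}, so the formula holds at q3.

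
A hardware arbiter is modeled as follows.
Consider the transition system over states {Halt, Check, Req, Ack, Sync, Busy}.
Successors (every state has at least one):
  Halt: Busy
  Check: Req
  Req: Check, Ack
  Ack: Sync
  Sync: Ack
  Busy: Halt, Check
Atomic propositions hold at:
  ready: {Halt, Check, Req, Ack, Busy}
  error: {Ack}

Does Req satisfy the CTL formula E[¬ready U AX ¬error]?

No

Sat(¬ready) = {Sync}
Sat(¬error) = {Halt, Check, Req, Sync, Busy}
Sat(AX ¬error) = {s : every successor in {Halt, Check, Req, Sync, Busy}} = {Halt, Check, Ack, Busy}
E[¬ready U AX ¬error]: least fixpoint, start Z0 = Sat(AX ¬error) = {Halt, Check, Ack, Busy}, add states in Sat(¬ready) with some successor in Z. Z1 = {Halt, Check, Ack, Sync, Busy}; fixed.
Sat(E[¬ready U AX ¬error]) = {Halt, Check, Ack, Sync, Busy}
Req ∉ Sat(E[¬ready U AX ¬error]) = {Halt, Check, Ack, Sync, Busy}, so the formula does not hold at Req.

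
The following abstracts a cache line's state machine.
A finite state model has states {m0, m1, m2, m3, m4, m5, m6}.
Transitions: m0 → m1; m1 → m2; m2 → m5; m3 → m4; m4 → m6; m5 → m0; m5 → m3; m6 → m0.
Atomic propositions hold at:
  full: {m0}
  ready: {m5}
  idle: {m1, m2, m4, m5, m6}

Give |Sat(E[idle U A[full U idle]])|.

A[full U idle]: least fixpoint, start Z0 = Sat(idle) = {m1, m2, m4, m5, m6}, add states in Sat(full) with every successor in Z. Z1 = {m0, m1, m2, m4, m5, m6}; fixed.
Sat(A[full U idle]) = {m0, m1, m2, m4, m5, m6}
E[idle U A[full U idle]]: least fixpoint, start Z0 = Sat(A[full U idle]) = {m0, m1, m2, m4, m5, m6}, add states in Sat(idle) with some successor in Z. Already a fixed point.
Sat(E[idle U A[full U idle]]) = {m0, m1, m2, m4, m5, m6}
|Sat(E[idle U A[full U idle]])| = |{m0, m1, m2, m4, m5, m6}| = 6.

6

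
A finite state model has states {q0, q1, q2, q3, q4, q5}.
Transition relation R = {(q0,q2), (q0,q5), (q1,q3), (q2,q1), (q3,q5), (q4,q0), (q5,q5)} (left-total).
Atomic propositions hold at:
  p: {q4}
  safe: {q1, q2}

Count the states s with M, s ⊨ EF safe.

4

EF safe: least fixpoint, start Z0 = {q1, q2}, add states with some successor in Z. Z1 = {q0, q1, q2}; Z2 = {q0, q1, q2, q4}; fixed.
Sat(EF safe) = {q0, q1, q2, q4}
|Sat(EF safe)| = |{q0, q1, q2, q4}| = 4.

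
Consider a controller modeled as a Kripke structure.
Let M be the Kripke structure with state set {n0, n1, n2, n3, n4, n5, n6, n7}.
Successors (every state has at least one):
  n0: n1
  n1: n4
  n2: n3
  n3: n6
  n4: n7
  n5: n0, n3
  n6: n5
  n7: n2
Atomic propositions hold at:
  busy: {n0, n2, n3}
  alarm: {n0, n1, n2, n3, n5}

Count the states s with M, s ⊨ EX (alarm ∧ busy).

3

Sat(alarm ∧ busy) = {n0, n2, n3}
Sat(EX (alarm ∧ busy)) = {s : some successor in {n0, n2, n3}} = {n2, n5, n7}
|Sat(EX (alarm ∧ busy))| = |{n2, n5, n7}| = 3.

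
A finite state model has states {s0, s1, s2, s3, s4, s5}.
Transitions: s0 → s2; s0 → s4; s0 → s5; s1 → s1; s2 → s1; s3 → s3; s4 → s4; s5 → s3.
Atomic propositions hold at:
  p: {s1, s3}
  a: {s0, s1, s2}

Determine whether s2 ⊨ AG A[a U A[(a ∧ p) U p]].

Yes

Sat(a ∧ p) = {s1}
A[(a ∧ p) U p]: least fixpoint, start Z0 = Sat(p) = {s1, s3}, add states in Sat(a ∧ p) with every successor in Z. Already a fixed point.
Sat(A[(a ∧ p) U p]) = {s1, s3}
A[a U A[(a ∧ p) U p]]: least fixpoint, start Z0 = Sat(A[(a ∧ p) U p]) = {s1, s3}, add states in Sat(a) with every successor in Z. Z1 = {s1, s2, s3}; fixed.
Sat(A[a U A[(a ∧ p) U p]]) = {s1, s2, s3}
AG A[a U A[(a ∧ p) U p]]: greatest fixpoint, start Z0 = {s1, s2, s3}, keep only states in Sat with every successor in Z. Already a fixed point.
Sat(AG A[a U A[(a ∧ p) U p]]) = {s1, s2, s3}
s2 ∈ Sat(AG A[a U A[(a ∧ p) U p]]) = {s1, s2, s3}, so the formula holds at s2.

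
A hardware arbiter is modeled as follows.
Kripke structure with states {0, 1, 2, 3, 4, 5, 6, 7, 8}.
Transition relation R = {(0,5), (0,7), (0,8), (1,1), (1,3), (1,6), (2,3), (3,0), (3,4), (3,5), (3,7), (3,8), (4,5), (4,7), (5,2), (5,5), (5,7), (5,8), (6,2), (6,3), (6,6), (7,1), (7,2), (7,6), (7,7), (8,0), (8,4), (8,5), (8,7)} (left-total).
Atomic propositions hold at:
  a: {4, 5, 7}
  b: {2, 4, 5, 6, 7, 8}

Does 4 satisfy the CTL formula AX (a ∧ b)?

Sat(a ∧ b) = {4, 5, 7}
Sat(AX (a ∧ b)) = {s : every successor in {4, 5, 7}} = {4}
4 ∈ Sat(AX (a ∧ b)) = {4}, so the formula holds at 4.

Yes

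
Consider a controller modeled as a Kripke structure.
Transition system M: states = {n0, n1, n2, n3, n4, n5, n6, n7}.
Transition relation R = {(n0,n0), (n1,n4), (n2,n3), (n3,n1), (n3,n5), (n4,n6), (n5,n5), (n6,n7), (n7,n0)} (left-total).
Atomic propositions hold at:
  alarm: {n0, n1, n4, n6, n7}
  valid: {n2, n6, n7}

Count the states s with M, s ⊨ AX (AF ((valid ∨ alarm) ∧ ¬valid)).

Sat(valid ∨ alarm) = {n0, n1, n2, n4, n6, n7}
Sat(¬valid) = {n0, n1, n3, n4, n5}
Sat((valid ∨ alarm) ∧ ¬valid) = {n0, n1, n4}
AF ((valid ∨ alarm) ∧ ¬valid): least fixpoint, start Z0 = {n0, n1, n4}, add states with every successor in Z. Z1 = {n0, n1, n4, n7}; Z2 = {n0, n1, n4, n6, n7}; fixed.
Sat(AF ((valid ∨ alarm) ∧ ¬valid)) = {n0, n1, n4, n6, n7}
Sat(AX (AF ((valid ∨ alarm) ∧ ¬valid))) = {s : every successor in {n0, n1, n4, n6, n7}} = {n0, n1, n4, n6, n7}
|Sat(AX (AF ((valid ∨ alarm) ∧ ¬valid)))| = |{n0, n1, n4, n6, n7}| = 5.

5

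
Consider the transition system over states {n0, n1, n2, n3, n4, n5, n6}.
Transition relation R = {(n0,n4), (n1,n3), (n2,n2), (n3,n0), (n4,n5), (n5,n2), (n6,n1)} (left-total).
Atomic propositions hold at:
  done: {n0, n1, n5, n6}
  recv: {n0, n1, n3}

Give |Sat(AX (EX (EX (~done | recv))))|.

6

Sat(~done) = {n2, n3, n4}
Sat(~done | recv) = {n0, n1, n2, n3, n4}
Sat(EX (~done | recv)) = {s : some successor in {n0, n1, n2, n3, n4}} = {n0, n1, n2, n3, n5, n6}
Sat(EX (EX (~done | recv))) = {s : some successor in {n0, n1, n2, n3, n5, n6}} = {n1, n2, n3, n4, n5, n6}
Sat(AX (EX (EX (~done | recv)))) = {s : every successor in {n1, n2, n3, n4, n5, n6}} = {n0, n1, n2, n4, n5, n6}
|Sat(AX (EX (EX (~done | recv))))| = |{n0, n1, n2, n4, n5, n6}| = 6.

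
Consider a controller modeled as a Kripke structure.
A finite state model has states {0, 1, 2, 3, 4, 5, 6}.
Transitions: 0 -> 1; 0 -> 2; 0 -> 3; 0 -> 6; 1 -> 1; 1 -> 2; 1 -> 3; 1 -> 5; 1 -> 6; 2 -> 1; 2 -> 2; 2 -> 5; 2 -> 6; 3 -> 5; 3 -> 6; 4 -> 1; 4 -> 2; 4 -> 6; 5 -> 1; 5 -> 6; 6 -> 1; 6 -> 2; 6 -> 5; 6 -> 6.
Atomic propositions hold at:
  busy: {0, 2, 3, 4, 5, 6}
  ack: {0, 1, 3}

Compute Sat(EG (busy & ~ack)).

Sat(~ack) = {2, 4, 5, 6}
Sat(busy & ~ack) = {2, 4, 5, 6}
EG (busy & ~ack): greatest fixpoint, start Z0 = {2, 4, 5, 6}, keep only states in Sat with some successor in Z. Already a fixed point.
Sat(EG (busy & ~ack)) = {2, 4, 5, 6}

{2, 4, 5, 6}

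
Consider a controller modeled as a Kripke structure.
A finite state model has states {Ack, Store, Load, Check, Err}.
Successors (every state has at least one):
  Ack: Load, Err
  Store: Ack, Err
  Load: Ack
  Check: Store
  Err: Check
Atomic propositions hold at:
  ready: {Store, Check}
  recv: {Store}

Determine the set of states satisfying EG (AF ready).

AF ready: least fixpoint, start Z0 = {Store, Check}, add states with every successor in Z. Z1 = {Store, Check, Err}; fixed.
Sat(AF ready) = {Store, Check, Err}
EG (AF ready): greatest fixpoint, start Z0 = {Store, Check, Err}, keep only states in Sat with some successor in Z. Already a fixed point.
Sat(EG (AF ready)) = {Store, Check, Err}

{Store, Check, Err}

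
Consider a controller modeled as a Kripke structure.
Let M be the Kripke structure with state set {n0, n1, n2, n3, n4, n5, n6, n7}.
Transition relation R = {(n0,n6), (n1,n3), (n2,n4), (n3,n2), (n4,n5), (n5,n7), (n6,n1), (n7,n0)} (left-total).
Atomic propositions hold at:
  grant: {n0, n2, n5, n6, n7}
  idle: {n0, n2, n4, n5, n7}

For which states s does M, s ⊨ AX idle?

{n2, n3, n4, n5, n7}

Sat(AX idle) = {s : every successor in {n0, n2, n4, n5, n7}} = {n2, n3, n4, n5, n7}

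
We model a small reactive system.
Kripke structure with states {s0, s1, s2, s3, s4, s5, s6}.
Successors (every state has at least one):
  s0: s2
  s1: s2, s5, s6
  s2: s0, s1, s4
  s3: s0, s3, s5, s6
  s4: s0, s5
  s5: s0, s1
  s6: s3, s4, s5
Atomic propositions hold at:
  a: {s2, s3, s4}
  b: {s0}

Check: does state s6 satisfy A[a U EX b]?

Sat(EX b) = {s : some successor in {s0}} = {s2, s3, s4, s5}
A[a U EX b]: least fixpoint, start Z0 = Sat(EX b) = {s2, s3, s4, s5}, add states in Sat(a) with every successor in Z. Already a fixed point.
Sat(A[a U EX b]) = {s2, s3, s4, s5}
s6 ∉ Sat(A[a U EX b]) = {s2, s3, s4, s5}, so the formula does not hold at s6.

No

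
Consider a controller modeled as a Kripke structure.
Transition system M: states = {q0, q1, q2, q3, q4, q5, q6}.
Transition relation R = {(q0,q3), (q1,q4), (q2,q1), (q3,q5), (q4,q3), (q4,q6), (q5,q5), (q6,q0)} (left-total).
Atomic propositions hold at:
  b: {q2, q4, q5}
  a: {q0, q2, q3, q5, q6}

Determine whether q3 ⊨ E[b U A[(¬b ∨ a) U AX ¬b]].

No

Sat(¬b) = {q0, q1, q3, q6}
Sat(¬b ∨ a) = {q0, q1, q2, q3, q5, q6}
Sat(AX ¬b) = {s : every successor in {q0, q1, q3, q6}} = {q0, q2, q4, q6}
A[(¬b ∨ a) U AX ¬b]: least fixpoint, start Z0 = Sat(AX ¬b) = {q0, q2, q4, q6}, add states in Sat(¬b ∨ a) with every successor in Z. Z1 = {q0, q1, q2, q4, q6}; fixed.
Sat(A[(¬b ∨ a) U AX ¬b]) = {q0, q1, q2, q4, q6}
E[b U A[(¬b ∨ a) U AX ¬b]]: least fixpoint, start Z0 = Sat(A[(¬b ∨ a) U AX ¬b]) = {q0, q1, q2, q4, q6}, add states in Sat(b) with some successor in Z. Already a fixed point.
Sat(E[b U A[(¬b ∨ a) U AX ¬b]]) = {q0, q1, q2, q4, q6}
q3 ∉ Sat(E[b U A[(¬b ∨ a) U AX ¬b]]) = {q0, q1, q2, q4, q6}, so the formula does not hold at q3.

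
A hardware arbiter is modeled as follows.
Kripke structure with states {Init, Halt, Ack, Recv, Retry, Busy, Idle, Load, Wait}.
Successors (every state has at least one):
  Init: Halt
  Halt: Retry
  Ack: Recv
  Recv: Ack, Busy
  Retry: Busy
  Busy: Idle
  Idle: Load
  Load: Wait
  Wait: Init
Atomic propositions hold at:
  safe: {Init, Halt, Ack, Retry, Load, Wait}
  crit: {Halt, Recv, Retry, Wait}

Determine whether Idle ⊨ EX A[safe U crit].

Yes

A[safe U crit]: least fixpoint, start Z0 = Sat(crit) = {Halt, Recv, Retry, Wait}, add states in Sat(safe) with every successor in Z. Z1 = {Init, Halt, Ack, Recv, Retry, Load, Wait}; fixed.
Sat(A[safe U crit]) = {Init, Halt, Ack, Recv, Retry, Load, Wait}
Sat(EX A[safe U crit]) = {s : some successor in {Init, Halt, Ack, Recv, Retry, Load, Wait}} = {Init, Halt, Ack, Recv, Idle, Load, Wait}
Idle ∈ Sat(EX A[safe U crit]) = {Init, Halt, Ack, Recv, Idle, Load, Wait}, so the formula holds at Idle.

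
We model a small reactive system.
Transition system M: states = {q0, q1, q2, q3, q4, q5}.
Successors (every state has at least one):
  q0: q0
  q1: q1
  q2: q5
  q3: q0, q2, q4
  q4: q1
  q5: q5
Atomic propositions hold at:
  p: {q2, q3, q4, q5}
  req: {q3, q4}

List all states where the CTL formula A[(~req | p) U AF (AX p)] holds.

{q2, q5}

Sat(~req) = {q0, q1, q2, q5}
Sat(~req | p) = {q0, q1, q2, q3, q4, q5}
Sat(AX p) = {s : every successor in {q2, q3, q4, q5}} = {q2, q5}
AF (AX p): least fixpoint, start Z0 = {q2, q5}, add states with every successor in Z. Already a fixed point.
Sat(AF (AX p)) = {q2, q5}
A[(~req | p) U AF (AX p)]: least fixpoint, start Z0 = Sat(AF (AX p)) = {q2, q5}, add states in Sat(~req | p) with every successor in Z. Already a fixed point.
Sat(A[(~req | p) U AF (AX p)]) = {q2, q5}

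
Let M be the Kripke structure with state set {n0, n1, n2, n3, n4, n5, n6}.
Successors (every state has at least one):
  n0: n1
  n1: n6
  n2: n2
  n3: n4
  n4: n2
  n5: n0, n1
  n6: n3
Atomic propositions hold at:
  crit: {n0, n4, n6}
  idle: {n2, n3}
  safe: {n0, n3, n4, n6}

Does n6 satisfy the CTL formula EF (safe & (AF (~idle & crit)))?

Yes

Sat(~idle) = {n0, n1, n4, n5, n6}
Sat(~idle & crit) = {n0, n4, n6}
AF (~idle & crit): least fixpoint, start Z0 = {n0, n4, n6}, add states with every successor in Z. Z1 = {n0, n1, n3, n4, n6}; Z2 = {n0, n1, n3, n4, n5, n6}; fixed.
Sat(AF (~idle & crit)) = {n0, n1, n3, n4, n5, n6}
Sat(safe & (AF (~idle & crit))) = {n0, n3, n4, n6}
EF (safe & (AF (~idle & crit))): least fixpoint, start Z0 = {n0, n3, n4, n6}, add states with some successor in Z. Z1 = {n0, n1, n3, n4, n5, n6}; fixed.
Sat(EF (safe & (AF (~idle & crit)))) = {n0, n1, n3, n4, n5, n6}
n6 ∈ Sat(EF (safe & (AF (~idle & crit)))) = {n0, n1, n3, n4, n5, n6}, so the formula holds at n6.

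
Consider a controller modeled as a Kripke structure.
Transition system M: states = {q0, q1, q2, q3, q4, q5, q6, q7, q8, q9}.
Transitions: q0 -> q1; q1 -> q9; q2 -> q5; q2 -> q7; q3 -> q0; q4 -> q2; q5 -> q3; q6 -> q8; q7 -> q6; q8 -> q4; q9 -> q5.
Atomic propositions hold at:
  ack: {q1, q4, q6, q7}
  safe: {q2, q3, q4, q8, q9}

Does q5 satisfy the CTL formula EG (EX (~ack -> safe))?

Sat(~ack) = {q0, q2, q3, q5, q8, q9}
Sat(~ack -> safe) = {q1, q2, q3, q4, q6, q7, q8, q9}
Sat(EX (~ack -> safe)) = {s : some successor in {q1, q2, q3, q4, q6, q7, q8, q9}} = {q0, q1, q2, q4, q5, q6, q7, q8}
EG (EX (~ack -> safe)): greatest fixpoint, start Z0 = {q0, q1, q2, q4, q5, q6, q7, q8}, keep only states in Sat with some successor in Z. Z1 = {q0, q2, q4, q6, q7, q8}; Z2 = {q2, q4, q6, q7, q8}; fixed.
Sat(EG (EX (~ack -> safe))) = {q2, q4, q6, q7, q8}
q5 ∉ Sat(EG (EX (~ack -> safe))) = {q2, q4, q6, q7, q8}, so the formula does not hold at q5.

No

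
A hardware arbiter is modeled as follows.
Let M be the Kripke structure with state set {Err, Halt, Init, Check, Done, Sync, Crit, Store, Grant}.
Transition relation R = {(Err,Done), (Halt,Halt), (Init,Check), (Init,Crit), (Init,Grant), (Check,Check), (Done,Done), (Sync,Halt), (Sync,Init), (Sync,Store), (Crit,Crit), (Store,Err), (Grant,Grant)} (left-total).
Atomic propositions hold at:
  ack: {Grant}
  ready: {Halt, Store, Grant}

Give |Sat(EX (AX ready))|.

Sat(AX ready) = {s : every successor in {Halt, Store, Grant}} = {Halt, Grant}
Sat(EX (AX ready)) = {s : some successor in {Halt, Grant}} = {Halt, Init, Sync, Grant}
|Sat(EX (AX ready))| = |{Halt, Init, Sync, Grant}| = 4.

4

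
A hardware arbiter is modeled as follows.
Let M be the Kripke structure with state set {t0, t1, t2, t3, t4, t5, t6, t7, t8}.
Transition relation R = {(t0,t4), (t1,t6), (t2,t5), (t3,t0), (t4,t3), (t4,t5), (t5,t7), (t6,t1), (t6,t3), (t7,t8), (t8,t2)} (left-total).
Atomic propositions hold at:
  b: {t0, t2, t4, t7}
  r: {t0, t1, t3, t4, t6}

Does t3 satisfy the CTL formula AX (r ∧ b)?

Sat(r ∧ b) = {t0, t4}
Sat(AX (r ∧ b)) = {s : every successor in {t0, t4}} = {t0, t3}
t3 ∈ Sat(AX (r ∧ b)) = {t0, t3}, so the formula holds at t3.

Yes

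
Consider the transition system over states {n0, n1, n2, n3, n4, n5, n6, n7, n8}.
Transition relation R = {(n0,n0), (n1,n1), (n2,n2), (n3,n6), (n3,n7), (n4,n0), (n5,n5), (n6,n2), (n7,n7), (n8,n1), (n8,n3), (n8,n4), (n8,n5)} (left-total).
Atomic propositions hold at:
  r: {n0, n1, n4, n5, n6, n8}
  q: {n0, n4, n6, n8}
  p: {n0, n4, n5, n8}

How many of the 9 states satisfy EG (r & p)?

Sat(r & p) = {n0, n4, n5, n8}
EG (r & p): greatest fixpoint, start Z0 = {n0, n4, n5, n8}, keep only states in Sat with some successor in Z. Already a fixed point.
Sat(EG (r & p)) = {n0, n4, n5, n8}
|Sat(EG (r & p))| = |{n0, n4, n5, n8}| = 4.

4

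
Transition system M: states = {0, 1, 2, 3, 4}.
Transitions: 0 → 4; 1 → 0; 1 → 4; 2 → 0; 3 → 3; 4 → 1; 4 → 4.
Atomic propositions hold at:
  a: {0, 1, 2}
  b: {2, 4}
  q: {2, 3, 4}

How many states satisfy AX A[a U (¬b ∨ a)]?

2

Sat(¬b) = {0, 1, 3}
Sat(¬b ∨ a) = {0, 1, 2, 3}
A[a U (¬b ∨ a)]: least fixpoint, start Z0 = Sat((¬b ∨ a)) = {0, 1, 2, 3}, add states in Sat(a) with every successor in Z. Already a fixed point.
Sat(A[a U (¬b ∨ a)]) = {0, 1, 2, 3}
Sat(AX A[a U (¬b ∨ a)]) = {s : every successor in {0, 1, 2, 3}} = {2, 3}
|Sat(AX A[a U (¬b ∨ a)])| = |{2, 3}| = 2.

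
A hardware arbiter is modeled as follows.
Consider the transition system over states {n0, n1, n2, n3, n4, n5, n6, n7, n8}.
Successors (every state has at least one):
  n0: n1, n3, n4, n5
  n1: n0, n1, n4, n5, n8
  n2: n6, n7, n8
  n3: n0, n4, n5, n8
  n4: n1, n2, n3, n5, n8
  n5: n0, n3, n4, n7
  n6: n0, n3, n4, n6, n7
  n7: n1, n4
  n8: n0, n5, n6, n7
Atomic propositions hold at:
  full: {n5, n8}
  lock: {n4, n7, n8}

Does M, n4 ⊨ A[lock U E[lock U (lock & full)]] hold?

Sat(lock & full) = {n8}
E[lock U (lock & full)]: least fixpoint, start Z0 = Sat((lock & full)) = {n8}, add states in Sat(lock) with some successor in Z. Z1 = {n4, n8}; Z2 = {n4, n7, n8}; fixed.
Sat(E[lock U (lock & full)]) = {n4, n7, n8}
A[lock U E[lock U (lock & full)]]: least fixpoint, start Z0 = Sat(E[lock U (lock & full)]) = {n4, n7, n8}, add states in Sat(lock) with every successor in Z. Already a fixed point.
Sat(A[lock U E[lock U (lock & full)]]) = {n4, n7, n8}
n4 ∈ Sat(A[lock U E[lock U (lock & full)]]) = {n4, n7, n8}, so the formula holds at n4.

Yes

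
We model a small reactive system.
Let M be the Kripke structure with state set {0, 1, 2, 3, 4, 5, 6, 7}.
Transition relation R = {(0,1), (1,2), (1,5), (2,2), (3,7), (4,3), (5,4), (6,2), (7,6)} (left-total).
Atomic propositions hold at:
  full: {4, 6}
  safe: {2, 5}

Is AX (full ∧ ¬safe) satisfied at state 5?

Sat(¬safe) = {0, 1, 3, 4, 6, 7}
Sat(full ∧ ¬safe) = {4, 6}
Sat(AX (full ∧ ¬safe)) = {s : every successor in {4, 6}} = {5, 7}
5 ∈ Sat(AX (full ∧ ¬safe)) = {5, 7}, so the formula holds at 5.

Yes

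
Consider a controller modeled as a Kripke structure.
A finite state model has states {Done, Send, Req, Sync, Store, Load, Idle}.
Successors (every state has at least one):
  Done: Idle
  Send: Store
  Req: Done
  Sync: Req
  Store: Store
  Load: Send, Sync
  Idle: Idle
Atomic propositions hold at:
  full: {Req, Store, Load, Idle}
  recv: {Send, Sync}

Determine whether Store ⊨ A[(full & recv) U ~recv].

Yes

Sat(full & recv) = ∅
Sat(~recv) = {Done, Req, Store, Load, Idle}
A[(full & recv) U ~recv]: least fixpoint, start Z0 = Sat(~recv) = {Done, Req, Store, Load, Idle}, add states in Sat(full & recv) with every successor in Z. Already a fixed point.
Sat(A[(full & recv) U ~recv]) = {Done, Req, Store, Load, Idle}
Store ∈ Sat(A[(full & recv) U ~recv]) = {Done, Req, Store, Load, Idle}, so the formula holds at Store.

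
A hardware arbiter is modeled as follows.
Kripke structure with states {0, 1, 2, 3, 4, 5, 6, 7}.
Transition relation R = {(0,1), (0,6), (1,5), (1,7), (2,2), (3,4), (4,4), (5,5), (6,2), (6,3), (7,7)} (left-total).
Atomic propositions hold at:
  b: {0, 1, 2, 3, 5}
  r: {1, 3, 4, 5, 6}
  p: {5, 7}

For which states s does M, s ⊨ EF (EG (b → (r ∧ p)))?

Sat(r ∧ p) = {5}
Sat(b → (r ∧ p)) = {4, 5, 6, 7}
EG (b → (r ∧ p)): greatest fixpoint, start Z0 = {4, 5, 6, 7}, keep only states in Sat with some successor in Z. Z1 = {4, 5, 7}; fixed.
Sat(EG (b → (r ∧ p))) = {4, 5, 7}
EF (EG (b → (r ∧ p))): least fixpoint, start Z0 = {4, 5, 7}, add states with some successor in Z. Z1 = {1, 3, 4, 5, 7}; Z2 = {0, 1, 3, 4, 5, 6, 7}; fixed.
Sat(EF (EG (b → (r ∧ p)))) = {0, 1, 3, 4, 5, 6, 7}

{0, 1, 3, 4, 5, 6, 7}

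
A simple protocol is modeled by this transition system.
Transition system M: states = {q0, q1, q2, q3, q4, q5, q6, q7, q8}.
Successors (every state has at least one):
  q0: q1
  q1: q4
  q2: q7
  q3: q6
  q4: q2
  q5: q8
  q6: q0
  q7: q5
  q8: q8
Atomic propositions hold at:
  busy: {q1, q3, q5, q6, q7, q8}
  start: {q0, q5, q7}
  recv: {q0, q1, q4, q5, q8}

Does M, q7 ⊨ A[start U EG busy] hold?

Yes

EG busy: greatest fixpoint, start Z0 = {q1, q3, q5, q6, q7, q8}, keep only states in Sat with some successor in Z. Z1 = {q3, q5, q7, q8}; Z2 = {q5, q7, q8}; fixed.
Sat(EG busy) = {q5, q7, q8}
A[start U EG busy]: least fixpoint, start Z0 = Sat(EG busy) = {q5, q7, q8}, add states in Sat(start) with every successor in Z. Already a fixed point.
Sat(A[start U EG busy]) = {q5, q7, q8}
q7 ∈ Sat(A[start U EG busy]) = {q5, q7, q8}, so the formula holds at q7.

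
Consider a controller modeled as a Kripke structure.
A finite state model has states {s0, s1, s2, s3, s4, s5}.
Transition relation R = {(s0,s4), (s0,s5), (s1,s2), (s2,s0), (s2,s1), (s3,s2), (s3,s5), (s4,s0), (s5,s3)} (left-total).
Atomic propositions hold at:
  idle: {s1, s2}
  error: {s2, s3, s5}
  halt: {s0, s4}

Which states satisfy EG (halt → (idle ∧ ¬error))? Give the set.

Sat(¬error) = {s0, s1, s4}
Sat(idle ∧ ¬error) = {s1}
Sat(halt → (idle ∧ ¬error)) = {s1, s2, s3, s5}
EG (halt → (idle ∧ ¬error)): greatest fixpoint, start Z0 = {s1, s2, s3, s5}, keep only states in Sat with some successor in Z. Already a fixed point.
Sat(EG (halt → (idle ∧ ¬error))) = {s1, s2, s3, s5}

{s1, s2, s3, s5}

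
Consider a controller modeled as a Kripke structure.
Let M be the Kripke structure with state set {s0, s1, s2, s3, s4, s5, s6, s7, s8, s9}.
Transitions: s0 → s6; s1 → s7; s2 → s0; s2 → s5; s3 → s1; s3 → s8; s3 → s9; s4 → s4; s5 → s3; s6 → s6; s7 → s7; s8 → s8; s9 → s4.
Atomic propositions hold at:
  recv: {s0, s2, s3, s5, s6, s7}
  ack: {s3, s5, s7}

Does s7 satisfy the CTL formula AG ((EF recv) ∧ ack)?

EF recv: least fixpoint, start Z0 = {s0, s2, s3, s5, s6, s7}, add states with some successor in Z. Z1 = {s0, s1, s2, s3, s5, s6, s7}; fixed.
Sat(EF recv) = {s0, s1, s2, s3, s5, s6, s7}
Sat((EF recv) ∧ ack) = {s3, s5, s7}
AG ((EF recv) ∧ ack): greatest fixpoint, start Z0 = {s3, s5, s7}, keep only states in Sat with every successor in Z. Z1 = {s5, s7}; Z2 = {s7}; fixed.
Sat(AG ((EF recv) ∧ ack)) = {s7}
s7 ∈ Sat(AG ((EF recv) ∧ ack)) = {s7}, so the formula holds at s7.

Yes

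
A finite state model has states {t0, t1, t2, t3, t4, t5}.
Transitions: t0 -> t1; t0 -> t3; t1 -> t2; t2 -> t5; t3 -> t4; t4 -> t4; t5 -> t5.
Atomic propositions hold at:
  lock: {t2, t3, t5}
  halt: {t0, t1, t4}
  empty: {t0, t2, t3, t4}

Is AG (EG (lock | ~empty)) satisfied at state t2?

Yes

Sat(~empty) = {t1, t5}
Sat(lock | ~empty) = {t1, t2, t3, t5}
EG (lock | ~empty): greatest fixpoint, start Z0 = {t1, t2, t3, t5}, keep only states in Sat with some successor in Z. Z1 = {t1, t2, t5}; fixed.
Sat(EG (lock | ~empty)) = {t1, t2, t5}
AG (EG (lock | ~empty)): greatest fixpoint, start Z0 = {t1, t2, t5}, keep only states in Sat with every successor in Z. Already a fixed point.
Sat(AG (EG (lock | ~empty))) = {t1, t2, t5}
t2 ∈ Sat(AG (EG (lock | ~empty))) = {t1, t2, t5}, so the formula holds at t2.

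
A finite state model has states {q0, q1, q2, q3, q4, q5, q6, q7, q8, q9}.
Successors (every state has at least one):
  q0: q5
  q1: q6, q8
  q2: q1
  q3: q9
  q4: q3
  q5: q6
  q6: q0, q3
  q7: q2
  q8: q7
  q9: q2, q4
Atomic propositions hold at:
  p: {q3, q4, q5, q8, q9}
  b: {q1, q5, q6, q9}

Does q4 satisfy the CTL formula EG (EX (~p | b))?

Sat(~p) = {q0, q1, q2, q6, q7}
Sat(~p | b) = {q0, q1, q2, q5, q6, q7, q9}
Sat(EX (~p | b)) = {s : some successor in {q0, q1, q2, q5, q6, q7, q9}} = {q0, q1, q2, q3, q5, q6, q7, q8, q9}
EG (EX (~p | b)): greatest fixpoint, start Z0 = {q0, q1, q2, q3, q5, q6, q7, q8, q9}, keep only states in Sat with some successor in Z. Already a fixed point.
Sat(EG (EX (~p | b))) = {q0, q1, q2, q3, q5, q6, q7, q8, q9}
q4 ∉ Sat(EG (EX (~p | b))) = {q0, q1, q2, q3, q5, q6, q7, q8, q9}, so the formula does not hold at q4.

No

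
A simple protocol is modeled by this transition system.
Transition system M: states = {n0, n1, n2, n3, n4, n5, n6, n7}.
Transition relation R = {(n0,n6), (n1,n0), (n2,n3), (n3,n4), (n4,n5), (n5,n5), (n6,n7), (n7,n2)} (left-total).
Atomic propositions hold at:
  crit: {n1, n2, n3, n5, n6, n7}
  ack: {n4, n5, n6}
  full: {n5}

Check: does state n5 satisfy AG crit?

Yes

AG crit: greatest fixpoint, start Z0 = {n1, n2, n3, n5, n6, n7}, keep only states in Sat with every successor in Z. Z1 = {n2, n5, n6, n7}; Z2 = {n5, n6, n7}; Z3 = {n5, n6}; Z4 = {n5}; fixed.
Sat(AG crit) = {n5}
n5 ∈ Sat(AG crit) = {n5}, so the formula holds at n5.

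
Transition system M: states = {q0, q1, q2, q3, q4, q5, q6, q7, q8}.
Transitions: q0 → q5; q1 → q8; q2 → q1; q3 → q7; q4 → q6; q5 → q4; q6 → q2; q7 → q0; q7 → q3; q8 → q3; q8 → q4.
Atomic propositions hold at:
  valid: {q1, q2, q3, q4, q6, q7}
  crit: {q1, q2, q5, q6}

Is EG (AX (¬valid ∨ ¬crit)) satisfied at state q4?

Sat(¬valid) = {q0, q5, q8}
Sat(¬crit) = {q0, q3, q4, q7, q8}
Sat(¬valid ∨ ¬crit) = {q0, q3, q4, q5, q7, q8}
Sat(AX (¬valid ∨ ¬crit)) = {s : every successor in {q0, q3, q4, q5, q7, q8}} = {q0, q1, q3, q5, q7, q8}
EG (AX (¬valid ∨ ¬crit)): greatest fixpoint, start Z0 = {q0, q1, q3, q5, q7, q8}, keep only states in Sat with some successor in Z. Z1 = {q0, q1, q3, q7, q8}; Z2 = {q1, q3, q7, q8}; fixed.
Sat(EG (AX (¬valid ∨ ¬crit))) = {q1, q3, q7, q8}
q4 ∉ Sat(EG (AX (¬valid ∨ ¬crit))) = {q1, q3, q7, q8}, so the formula does not hold at q4.

No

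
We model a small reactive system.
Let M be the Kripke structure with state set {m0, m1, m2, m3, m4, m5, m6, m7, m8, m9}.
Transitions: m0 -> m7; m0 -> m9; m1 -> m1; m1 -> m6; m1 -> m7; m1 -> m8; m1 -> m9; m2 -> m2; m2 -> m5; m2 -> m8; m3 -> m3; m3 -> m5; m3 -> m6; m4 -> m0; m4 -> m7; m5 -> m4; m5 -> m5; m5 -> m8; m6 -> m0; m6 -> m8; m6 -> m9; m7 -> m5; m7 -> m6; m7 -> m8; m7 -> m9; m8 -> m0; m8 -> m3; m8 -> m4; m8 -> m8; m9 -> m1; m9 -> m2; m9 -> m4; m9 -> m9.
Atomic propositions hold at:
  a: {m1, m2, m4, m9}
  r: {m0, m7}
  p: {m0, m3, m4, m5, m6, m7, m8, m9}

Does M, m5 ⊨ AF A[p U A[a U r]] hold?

A[a U r]: least fixpoint, start Z0 = Sat(r) = {m0, m7}, add states in Sat(a) with every successor in Z. Z1 = {m0, m4, m7}; fixed.
Sat(A[a U r]) = {m0, m4, m7}
A[p U A[a U r]]: least fixpoint, start Z0 = Sat(A[a U r]) = {m0, m4, m7}, add states in Sat(p) with every successor in Z. Already a fixed point.
Sat(A[p U A[a U r]]) = {m0, m4, m7}
AF A[p U A[a U r]]: least fixpoint, start Z0 = {m0, m4, m7}, add states with every successor in Z. Already a fixed point.
Sat(AF A[p U A[a U r]]) = {m0, m4, m7}
m5 ∉ Sat(AF A[p U A[a U r]]) = {m0, m4, m7}, so the formula does not hold at m5.

No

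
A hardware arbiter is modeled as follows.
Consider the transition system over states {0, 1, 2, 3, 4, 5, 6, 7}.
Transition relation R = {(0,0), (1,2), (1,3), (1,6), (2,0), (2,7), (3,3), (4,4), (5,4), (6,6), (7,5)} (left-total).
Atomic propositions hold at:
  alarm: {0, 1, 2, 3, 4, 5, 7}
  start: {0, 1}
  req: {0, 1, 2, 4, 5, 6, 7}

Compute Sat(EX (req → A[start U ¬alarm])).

Sat(¬alarm) = {6}
A[start U ¬alarm]: least fixpoint, start Z0 = Sat(¬alarm) = {6}, add states in Sat(start) with every successor in Z. Already a fixed point.
Sat(A[start U ¬alarm]) = {6}
Sat(req → A[start U ¬alarm]) = {3, 6}
Sat(EX (req → A[start U ¬alarm])) = {s : some successor in {3, 6}} = {1, 3, 6}

{1, 3, 6}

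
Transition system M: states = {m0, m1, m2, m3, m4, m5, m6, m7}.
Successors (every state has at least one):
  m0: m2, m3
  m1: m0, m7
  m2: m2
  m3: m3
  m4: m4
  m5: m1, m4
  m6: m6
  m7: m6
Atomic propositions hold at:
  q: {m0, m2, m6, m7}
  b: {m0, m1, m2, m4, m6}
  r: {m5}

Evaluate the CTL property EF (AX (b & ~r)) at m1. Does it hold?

Sat(~r) = {m0, m1, m2, m3, m4, m6, m7}
Sat(b & ~r) = {m0, m1, m2, m4, m6}
Sat(AX (b & ~r)) = {s : every successor in {m0, m1, m2, m4, m6}} = {m2, m4, m5, m6, m7}
EF (AX (b & ~r)): least fixpoint, start Z0 = {m2, m4, m5, m6, m7}, add states with some successor in Z. Z1 = {m0, m1, m2, m4, m5, m6, m7}; fixed.
Sat(EF (AX (b & ~r))) = {m0, m1, m2, m4, m5, m6, m7}
m1 ∈ Sat(EF (AX (b & ~r))) = {m0, m1, m2, m4, m5, m6, m7}, so the formula holds at m1.

Yes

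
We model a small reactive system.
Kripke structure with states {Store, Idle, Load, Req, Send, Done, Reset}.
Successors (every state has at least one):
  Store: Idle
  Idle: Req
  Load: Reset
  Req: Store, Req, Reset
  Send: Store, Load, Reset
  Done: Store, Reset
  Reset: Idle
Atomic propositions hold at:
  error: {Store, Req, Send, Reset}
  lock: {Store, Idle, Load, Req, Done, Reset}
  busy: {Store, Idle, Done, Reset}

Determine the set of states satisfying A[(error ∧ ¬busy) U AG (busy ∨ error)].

{Store, Idle, Req, Done, Reset}

Sat(¬busy) = {Load, Req, Send}
Sat(error ∧ ¬busy) = {Req, Send}
Sat(busy ∨ error) = {Store, Idle, Req, Send, Done, Reset}
AG (busy ∨ error): greatest fixpoint, start Z0 = {Store, Idle, Req, Send, Done, Reset}, keep only states in Sat with every successor in Z. Z1 = {Store, Idle, Req, Done, Reset}; fixed.
Sat(AG (busy ∨ error)) = {Store, Idle, Req, Done, Reset}
A[(error ∧ ¬busy) U AG (busy ∨ error)]: least fixpoint, start Z0 = Sat(AG (busy ∨ error)) = {Store, Idle, Req, Done, Reset}, add states in Sat(error ∧ ¬busy) with every successor in Z. Already a fixed point.
Sat(A[(error ∧ ¬busy) U AG (busy ∨ error)]) = {Store, Idle, Req, Done, Reset}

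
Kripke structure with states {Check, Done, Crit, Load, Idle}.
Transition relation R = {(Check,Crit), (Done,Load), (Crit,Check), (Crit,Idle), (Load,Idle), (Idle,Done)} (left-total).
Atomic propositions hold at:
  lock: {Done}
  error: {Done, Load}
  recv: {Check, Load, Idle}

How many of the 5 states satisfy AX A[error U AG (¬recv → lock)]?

Sat(¬recv) = {Done, Crit}
Sat(¬recv → lock) = {Check, Done, Load, Idle}
AG (¬recv → lock): greatest fixpoint, start Z0 = {Check, Done, Load, Idle}, keep only states in Sat with every successor in Z. Z1 = {Done, Load, Idle}; fixed.
Sat(AG (¬recv → lock)) = {Done, Load, Idle}
A[error U AG (¬recv → lock)]: least fixpoint, start Z0 = Sat(AG (¬recv → lock)) = {Done, Load, Idle}, add states in Sat(error) with every successor in Z. Already a fixed point.
Sat(A[error U AG (¬recv → lock)]) = {Done, Load, Idle}
Sat(AX A[error U AG (¬recv → lock)]) = {s : every successor in {Done, Load, Idle}} = {Done, Load, Idle}
|Sat(AX A[error U AG (¬recv → lock)])| = |{Done, Load, Idle}| = 3.

3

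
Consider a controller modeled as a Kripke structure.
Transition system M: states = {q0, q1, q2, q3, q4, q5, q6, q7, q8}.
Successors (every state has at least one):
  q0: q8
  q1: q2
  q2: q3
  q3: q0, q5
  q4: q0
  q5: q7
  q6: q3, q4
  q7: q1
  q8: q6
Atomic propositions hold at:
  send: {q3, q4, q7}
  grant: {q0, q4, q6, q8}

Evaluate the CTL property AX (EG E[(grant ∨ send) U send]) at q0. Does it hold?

Sat(grant ∨ send) = {q0, q3, q4, q6, q7, q8}
E[(grant ∨ send) U send]: least fixpoint, start Z0 = Sat(send) = {q3, q4, q7}, add states in Sat(grant ∨ send) with some successor in Z. Z1 = {q3, q4, q6, q7}; Z2 = {q3, q4, q6, q7, q8}; Z3 = {q0, q3, q4, q6, q7, q8}; fixed.
Sat(E[(grant ∨ send) U send]) = {q0, q3, q4, q6, q7, q8}
EG E[(grant ∨ send) U send]: greatest fixpoint, start Z0 = {q0, q3, q4, q6, q7, q8}, keep only states in Sat with some successor in Z. Z1 = {q0, q3, q4, q6, q8}; fixed.
Sat(EG E[(grant ∨ send) U send]) = {q0, q3, q4, q6, q8}
Sat(AX (EG E[(grant ∨ send) U send])) = {s : every successor in {q0, q3, q4, q6, q8}} = {q0, q2, q4, q6, q8}
q0 ∈ Sat(AX (EG E[(grant ∨ send) U send])) = {q0, q2, q4, q6, q8}, so the formula holds at q0.

Yes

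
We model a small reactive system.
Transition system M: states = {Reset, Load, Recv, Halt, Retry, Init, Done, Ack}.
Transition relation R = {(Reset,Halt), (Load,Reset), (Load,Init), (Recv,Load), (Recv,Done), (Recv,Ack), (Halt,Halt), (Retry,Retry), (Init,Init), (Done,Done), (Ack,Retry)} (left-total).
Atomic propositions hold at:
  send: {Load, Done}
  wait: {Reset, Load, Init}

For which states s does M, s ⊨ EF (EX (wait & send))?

{Recv}

Sat(wait & send) = {Load}
Sat(EX (wait & send)) = {s : some successor in {Load}} = {Recv}
EF (EX (wait & send)): least fixpoint, start Z0 = {Recv}, add states with some successor in Z. Already a fixed point.
Sat(EF (EX (wait & send))) = {Recv}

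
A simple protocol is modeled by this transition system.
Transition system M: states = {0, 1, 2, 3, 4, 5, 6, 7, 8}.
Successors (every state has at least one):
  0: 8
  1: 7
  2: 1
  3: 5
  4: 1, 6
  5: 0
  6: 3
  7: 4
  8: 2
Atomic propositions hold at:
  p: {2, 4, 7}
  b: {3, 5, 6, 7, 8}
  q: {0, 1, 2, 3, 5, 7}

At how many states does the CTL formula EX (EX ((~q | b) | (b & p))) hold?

6

Sat(~q) = {4, 6, 8}
Sat(~q | b) = {3, 4, 5, 6, 7, 8}
Sat(b & p) = {7}
Sat((~q | b) | (b & p)) = {3, 4, 5, 6, 7, 8}
Sat(EX ((~q | b) | (b & p))) = {s : some successor in {3, 4, 5, 6, 7, 8}} = {0, 1, 3, 4, 6, 7}
Sat(EX (EX ((~q | b) | (b & p)))) = {s : some successor in {0, 1, 3, 4, 6, 7}} = {1, 2, 4, 5, 6, 7}
|Sat(EX (EX ((~q | b) | (b & p))))| = |{1, 2, 4, 5, 6, 7}| = 6.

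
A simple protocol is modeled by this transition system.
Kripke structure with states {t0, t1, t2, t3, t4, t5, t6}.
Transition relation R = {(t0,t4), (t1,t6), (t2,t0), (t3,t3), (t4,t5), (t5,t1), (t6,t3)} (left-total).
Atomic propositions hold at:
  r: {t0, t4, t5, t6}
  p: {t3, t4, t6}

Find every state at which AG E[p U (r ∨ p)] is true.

Sat(r ∨ p) = {t0, t3, t4, t5, t6}
E[p U (r ∨ p)]: least fixpoint, start Z0 = Sat((r ∨ p)) = {t0, t3, t4, t5, t6}, add states in Sat(p) with some successor in Z. Already a fixed point.
Sat(E[p U (r ∨ p)]) = {t0, t3, t4, t5, t6}
AG E[p U (r ∨ p)]: greatest fixpoint, start Z0 = {t0, t3, t4, t5, t6}, keep only states in Sat with every successor in Z. Z1 = {t0, t3, t4, t6}; Z2 = {t0, t3, t6}; Z3 = {t3, t6}; fixed.
Sat(AG E[p U (r ∨ p)]) = {t3, t6}

{t3, t6}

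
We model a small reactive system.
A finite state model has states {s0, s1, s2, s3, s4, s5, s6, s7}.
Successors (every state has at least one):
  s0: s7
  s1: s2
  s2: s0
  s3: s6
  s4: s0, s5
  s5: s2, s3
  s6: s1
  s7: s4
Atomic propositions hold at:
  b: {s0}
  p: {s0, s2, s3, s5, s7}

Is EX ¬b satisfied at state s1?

Yes

Sat(¬b) = {s1, s2, s3, s4, s5, s6, s7}
Sat(EX ¬b) = {s : some successor in {s1, s2, s3, s4, s5, s6, s7}} = {s0, s1, s3, s4, s5, s6, s7}
s1 ∈ Sat(EX ¬b) = {s0, s1, s3, s4, s5, s6, s7}, so the formula holds at s1.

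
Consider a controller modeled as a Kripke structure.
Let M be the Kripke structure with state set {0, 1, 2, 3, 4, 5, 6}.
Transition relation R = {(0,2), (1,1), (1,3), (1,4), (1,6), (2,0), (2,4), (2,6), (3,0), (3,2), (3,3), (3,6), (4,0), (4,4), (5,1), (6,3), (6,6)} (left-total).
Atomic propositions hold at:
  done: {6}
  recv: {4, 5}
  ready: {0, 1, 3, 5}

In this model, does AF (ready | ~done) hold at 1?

Yes

Sat(~done) = {0, 1, 2, 3, 4, 5}
Sat(ready | ~done) = {0, 1, 2, 3, 4, 5}
AF (ready | ~done): least fixpoint, start Z0 = {0, 1, 2, 3, 4, 5}, add states with every successor in Z. Already a fixed point.
Sat(AF (ready | ~done)) = {0, 1, 2, 3, 4, 5}
1 ∈ Sat(AF (ready | ~done)) = {0, 1, 2, 3, 4, 5}, so the formula holds at 1.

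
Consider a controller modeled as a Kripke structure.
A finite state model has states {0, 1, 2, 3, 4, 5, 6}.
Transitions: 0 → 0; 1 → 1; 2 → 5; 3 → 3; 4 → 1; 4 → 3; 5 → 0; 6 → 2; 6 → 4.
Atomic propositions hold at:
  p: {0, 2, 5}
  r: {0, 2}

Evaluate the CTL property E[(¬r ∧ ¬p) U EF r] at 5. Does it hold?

Yes

Sat(¬r) = {1, 3, 4, 5, 6}
Sat(¬p) = {1, 3, 4, 6}
Sat(¬r ∧ ¬p) = {1, 3, 4, 6}
EF r: least fixpoint, start Z0 = {0, 2}, add states with some successor in Z. Z1 = {0, 2, 5, 6}; fixed.
Sat(EF r) = {0, 2, 5, 6}
E[(¬r ∧ ¬p) U EF r]: least fixpoint, start Z0 = Sat(EF r) = {0, 2, 5, 6}, add states in Sat(¬r ∧ ¬p) with some successor in Z. Already a fixed point.
Sat(E[(¬r ∧ ¬p) U EF r]) = {0, 2, 5, 6}
5 ∈ Sat(E[(¬r ∧ ¬p) U EF r]) = {0, 2, 5, 6}, so the formula holds at 5.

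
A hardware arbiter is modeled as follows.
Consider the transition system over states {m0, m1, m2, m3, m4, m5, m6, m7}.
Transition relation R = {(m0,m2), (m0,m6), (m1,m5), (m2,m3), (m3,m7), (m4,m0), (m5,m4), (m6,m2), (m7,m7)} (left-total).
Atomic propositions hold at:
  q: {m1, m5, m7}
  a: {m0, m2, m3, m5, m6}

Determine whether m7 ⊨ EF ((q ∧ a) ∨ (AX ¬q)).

No

Sat(q ∧ a) = {m5}
Sat(¬q) = {m0, m2, m3, m4, m6}
Sat(AX ¬q) = {s : every successor in {m0, m2, m3, m4, m6}} = {m0, m2, m4, m5, m6}
Sat((q ∧ a) ∨ (AX ¬q)) = {m0, m2, m4, m5, m6}
EF ((q ∧ a) ∨ (AX ¬q)): least fixpoint, start Z0 = {m0, m2, m4, m5, m6}, add states with some successor in Z. Z1 = {m0, m1, m2, m4, m5, m6}; fixed.
Sat(EF ((q ∧ a) ∨ (AX ¬q))) = {m0, m1, m2, m4, m5, m6}
m7 ∉ Sat(EF ((q ∧ a) ∨ (AX ¬q))) = {m0, m1, m2, m4, m5, m6}, so the formula does not hold at m7.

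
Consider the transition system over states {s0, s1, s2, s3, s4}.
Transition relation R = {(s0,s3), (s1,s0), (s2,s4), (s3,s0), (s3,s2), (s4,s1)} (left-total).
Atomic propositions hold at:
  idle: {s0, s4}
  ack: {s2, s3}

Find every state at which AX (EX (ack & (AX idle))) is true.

{s0}

Sat(AX idle) = {s : every successor in {s0, s4}} = {s1, s2}
Sat(ack & (AX idle)) = {s2}
Sat(EX (ack & (AX idle))) = {s : some successor in {s2}} = {s3}
Sat(AX (EX (ack & (AX idle)))) = {s : every successor in {s3}} = {s0}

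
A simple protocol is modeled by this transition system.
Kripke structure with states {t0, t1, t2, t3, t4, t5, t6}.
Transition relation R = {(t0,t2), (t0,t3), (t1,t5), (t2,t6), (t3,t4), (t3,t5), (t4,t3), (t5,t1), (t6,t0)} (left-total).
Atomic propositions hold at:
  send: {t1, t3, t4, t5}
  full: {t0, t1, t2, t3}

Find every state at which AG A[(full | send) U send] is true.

{t1, t3, t4, t5}

Sat(full | send) = {t0, t1, t2, t3, t4, t5}
A[(full | send) U send]: least fixpoint, start Z0 = Sat(send) = {t1, t3, t4, t5}, add states in Sat(full | send) with every successor in Z. Already a fixed point.
Sat(A[(full | send) U send]) = {t1, t3, t4, t5}
AG A[(full | send) U send]: greatest fixpoint, start Z0 = {t1, t3, t4, t5}, keep only states in Sat with every successor in Z. Already a fixed point.
Sat(AG A[(full | send) U send]) = {t1, t3, t4, t5}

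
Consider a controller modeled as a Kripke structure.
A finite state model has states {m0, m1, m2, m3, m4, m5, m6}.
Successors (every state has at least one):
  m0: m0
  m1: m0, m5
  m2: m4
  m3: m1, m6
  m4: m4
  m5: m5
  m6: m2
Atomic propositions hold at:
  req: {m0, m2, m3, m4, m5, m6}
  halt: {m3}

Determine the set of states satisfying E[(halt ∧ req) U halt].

Sat(halt ∧ req) = {m3}
E[(halt ∧ req) U halt]: least fixpoint, start Z0 = Sat(halt) = {m3}, add states in Sat(halt ∧ req) with some successor in Z. Already a fixed point.
Sat(E[(halt ∧ req) U halt]) = {m3}

{m3}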